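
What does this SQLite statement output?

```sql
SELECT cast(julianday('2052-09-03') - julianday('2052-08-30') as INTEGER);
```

4

1 day remains in August 2052 after the 30th (31 − 30).
Then 3 days into September 2052.
Total: 1 + 3 = 4.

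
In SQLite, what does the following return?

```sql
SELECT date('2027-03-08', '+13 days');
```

2027-03-21

Advancing 13 more days within March lands on 2027-03-21.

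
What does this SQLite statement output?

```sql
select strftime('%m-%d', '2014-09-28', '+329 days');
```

First apply '+329 days': 2014-09-28 → 2015-08-23.
`%m-%d` extracts the month-day: 08-23.

08-23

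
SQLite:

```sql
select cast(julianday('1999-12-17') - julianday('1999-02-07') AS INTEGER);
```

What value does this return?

21 days remain in February 1999 after the 7th (28 − 7).
Full months from March 1999 through November 1999 contribute their day counts.
Then 17 days into December 1999.
Total: 21 + 31 + 30 + 31 + 30 + 31 + 31 + 30 + 31 + 30 + 17 = 313.

313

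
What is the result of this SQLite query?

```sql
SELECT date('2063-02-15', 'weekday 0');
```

`weekday 0` advances to the next Sunday; 2063-02-15 is a Thursday, so it moves forward to 2063-02-18.

2063-02-18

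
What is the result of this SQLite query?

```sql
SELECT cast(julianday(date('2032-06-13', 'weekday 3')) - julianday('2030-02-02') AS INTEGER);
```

865

`weekday 3` advances to the next Wednesday; 2032-06-13 is a Sunday, so it moves forward to 2032-06-16.
26 days remain in February 2030 after the 2nd (28 − 2).
Full months from March 2030 through May 2032 contribute their day counts.
Then 16 days into June 2032.
Total: 26 + 31 + 30 + 31 + 30 + 31 + 31 + 30 + 31 + 30 + 31 + 31 + 28 + 31 + 30 + 31 + 30 + 31 + 31 + 30 + 31 + 30 + 31 + 31 + 29 + 31 + 30 + 31 + 16 = 865.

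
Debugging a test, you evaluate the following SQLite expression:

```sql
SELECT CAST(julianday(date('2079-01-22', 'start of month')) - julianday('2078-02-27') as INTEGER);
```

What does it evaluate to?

308

`start of month` rewinds 2079-01-22 to 2079-01-01.
1 day remains in February 2078 after the 27th (28 − 27).
Full months from March 2078 through December 2078 contribute their day counts.
Then 1 day into January 2079.
Total: 1 + 31 + 30 + 31 + 30 + 31 + 31 + 30 + 31 + 30 + 31 + 1 = 308.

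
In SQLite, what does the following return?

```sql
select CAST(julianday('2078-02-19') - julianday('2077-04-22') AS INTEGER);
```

8 days remain in April 2077 after the 22nd (30 − 22).
Full months from May 2077 through January 2078 contribute their day counts.
Then 19 days into February 2078.
Total: 8 + 31 + 30 + 31 + 31 + 30 + 31 + 30 + 31 + 31 + 19 = 303.

303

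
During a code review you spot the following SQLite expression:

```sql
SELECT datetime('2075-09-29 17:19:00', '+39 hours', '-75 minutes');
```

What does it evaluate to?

2075-10-01 07:04:00

+39 hours from 2075-09-29 17:19:00 is 2075-10-01 08:19:00 (crosses midnight).
75 minutes = 1h 15m; -75 minutes from 2075-10-01 08:19:00 is 2075-10-01 07:04:00.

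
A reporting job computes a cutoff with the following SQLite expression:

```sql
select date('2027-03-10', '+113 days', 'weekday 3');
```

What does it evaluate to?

2027-07-07

Applying '+113 days' to 2027-03-10: counting 113 days forward gives 2027-07-01.
`weekday 3` advances to the next Wednesday; 2027-07-01 is a Thursday, so it moves forward to 2027-07-07.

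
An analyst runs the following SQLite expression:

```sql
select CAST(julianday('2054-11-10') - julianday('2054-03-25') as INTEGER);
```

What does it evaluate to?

6 days remain in March 2054 after the 25th (31 − 25).
Full months from April 2054 through October 2054 contribute their day counts.
Then 10 days into November 2054.
Total: 6 + 30 + 31 + 30 + 31 + 31 + 30 + 31 + 10 = 230.

230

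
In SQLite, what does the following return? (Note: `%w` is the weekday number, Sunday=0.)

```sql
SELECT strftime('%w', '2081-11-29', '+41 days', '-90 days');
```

First apply '+41 days', '-90 days': 2081-11-29 → 2081-10-11.
2081-10-11 is a Saturday; with Sunday=0 that is 6.

6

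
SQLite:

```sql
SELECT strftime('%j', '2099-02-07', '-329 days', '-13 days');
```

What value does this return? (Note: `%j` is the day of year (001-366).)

061

First apply '-329 days', '-13 days': 2099-02-07 → 2098-03-02.
Day-of-year for 2098-03-02: days since 2098-01-01 inclusive = 61, zero-padded to 061.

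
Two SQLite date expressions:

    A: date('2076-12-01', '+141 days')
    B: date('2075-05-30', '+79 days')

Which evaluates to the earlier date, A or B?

A = 2077-04-21.
B = 2075-08-17.
B is earlier.

B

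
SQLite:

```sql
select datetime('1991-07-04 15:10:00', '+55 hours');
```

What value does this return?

+55 hours from 1991-07-04 15:10:00 is 1991-07-06 22:10:00 (crosses midnight).

1991-07-06 22:10:00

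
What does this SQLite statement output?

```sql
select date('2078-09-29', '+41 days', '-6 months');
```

2078-05-09

Applying '+41 days' to 2078-09-29: counting 41 days forward gives 2078-11-09.
Adding -6 months to 2078-11-09 gives 2078-05-09.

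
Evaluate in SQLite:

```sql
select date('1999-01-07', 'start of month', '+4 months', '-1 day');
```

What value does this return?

`start of month` rewinds 1999-01-07 to 1999-01-01.
Adding +4 months to 1999-01-01 gives 1999-05-01.
Going back 1 day from 1999-05-01 reaches 1999-04-30 (last day of April, 30 days).

1999-04-30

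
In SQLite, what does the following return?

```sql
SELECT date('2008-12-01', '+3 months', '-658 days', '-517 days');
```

2005-12-12

Adding +3 months to 2008-12-01 gives 2009-03-01.
Applying '-658 days' to 2009-03-01: counting 658 days back gives 2007-05-13.
Applying '-517 days' to 2007-05-13: counting 517 days back gives 2005-12-12.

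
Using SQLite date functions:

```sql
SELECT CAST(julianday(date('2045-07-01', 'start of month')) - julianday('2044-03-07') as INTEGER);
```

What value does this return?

`start of month` rewinds 2045-07-01 to 2045-07-01.
24 days remain in March 2044 after the 7th (31 − 7).
Full months from April 2044 through June 2045 contribute their day counts.
Then 1 day into July 2045.
Total: 24 + 30 + 31 + 30 + 31 + 31 + 30 + 31 + 30 + 31 + 31 + 28 + 31 + 30 + 31 + 30 + 1 = 481.

481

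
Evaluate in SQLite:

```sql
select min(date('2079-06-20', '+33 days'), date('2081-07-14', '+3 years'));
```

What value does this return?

2079-07-23

date('2079-06-20', '+33 days') → 2079-07-23.
date('2081-07-14', '+3 years') → 2084-07-14.
Earlier of the two is 2079-07-23.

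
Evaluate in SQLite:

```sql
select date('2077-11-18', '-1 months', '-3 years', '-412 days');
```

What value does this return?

2073-09-01

Adding -1 month to 2077-11-18 gives 2077-10-18.
Adding -3 years to 2077-10-18 gives 2074-10-18.
Applying '-412 days' to 2074-10-18: counting 412 days back gives 2073-09-01.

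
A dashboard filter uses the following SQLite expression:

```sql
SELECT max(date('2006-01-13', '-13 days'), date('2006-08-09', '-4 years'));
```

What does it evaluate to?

date('2006-01-13', '-13 days') → 2005-12-31.
date('2006-08-09', '-4 years') → 2002-08-09.
Later of the two is 2005-12-31.

2005-12-31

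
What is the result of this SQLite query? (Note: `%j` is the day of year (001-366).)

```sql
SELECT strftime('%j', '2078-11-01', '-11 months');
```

335

First apply '-11 months': 2078-11-01 → 2077-12-01.
Day-of-year for 2077-12-01: days since 2077-01-01 inclusive = 335, zero-padded to 335.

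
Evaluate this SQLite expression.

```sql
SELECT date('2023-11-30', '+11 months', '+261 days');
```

Adding +11 months to 2023-11-30 gives 2024-10-30.
Applying '+261 days' to 2024-10-30: counting 261 days forward gives 2025-07-18.

2025-07-18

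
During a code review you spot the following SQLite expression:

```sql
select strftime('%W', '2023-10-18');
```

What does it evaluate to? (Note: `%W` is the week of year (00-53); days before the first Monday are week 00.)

2023-10-18 is a Wednesday. SQLite's %W counts Mondays since the year started; the result is 42.

42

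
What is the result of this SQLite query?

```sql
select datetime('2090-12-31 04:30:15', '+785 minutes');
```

785 minutes = 13h 5m; +785 minutes from 2090-12-31 04:30:15 is 2090-12-31 17:35:15.

2090-12-31 17:35:15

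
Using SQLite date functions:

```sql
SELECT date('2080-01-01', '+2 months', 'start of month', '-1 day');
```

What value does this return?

2080-02-29

Adding +2 months to 2080-01-01 gives 2080-03-01.
`start of month` rewinds 2080-03-01 to 2080-03-01.
Going back 1 day from 2080-03-01 reaches 2080-02-29 (last day of February, 29 days).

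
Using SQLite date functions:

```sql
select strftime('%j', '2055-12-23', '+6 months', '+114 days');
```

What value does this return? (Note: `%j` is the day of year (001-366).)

289

First apply '+6 months', '+114 days': 2055-12-23 → 2056-10-15.
Day-of-year for 2056-10-15: days since 2056-01-01 inclusive = 289, zero-padded to 289.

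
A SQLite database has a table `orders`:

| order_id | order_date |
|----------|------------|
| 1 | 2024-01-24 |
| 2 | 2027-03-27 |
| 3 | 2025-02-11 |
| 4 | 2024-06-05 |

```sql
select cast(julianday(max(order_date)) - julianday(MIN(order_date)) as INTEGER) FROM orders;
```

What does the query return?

MIN = 2024-01-24, MAX = 2027-03-27.
7 days remain in January 2024 after the 24th (31 − 24).
Full months from February 2024 through February 2027 contribute their day counts.
Then 27 days into March 2027.
Total: 7 + 29 + 31 + 30 + 31 + 30 + 31 + 31 + 30 + 31 + 30 + 31 + 31 + 28 + 31 + 30 + 31 + 30 + 31 + 31 + 30 + 31 + 30 + 31 + 31 + 28 + 31 + 30 + 31 + 30 + 31 + 31 + 30 + 31 + 30 + 31 + 31 + 28 + 27 = 1158.

1158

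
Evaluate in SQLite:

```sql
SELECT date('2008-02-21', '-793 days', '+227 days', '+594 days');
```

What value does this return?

Applying '-793 days' to 2008-02-21: counting 793 days back gives 2005-12-20.
Applying '+227 days' to 2005-12-20: counting 227 days forward gives 2006-08-04.
Applying '+594 days' to 2006-08-04: counting 594 days forward gives 2008-03-20.

2008-03-20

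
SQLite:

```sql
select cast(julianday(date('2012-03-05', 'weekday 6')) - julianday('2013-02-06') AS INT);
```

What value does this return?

-333

`weekday 6` advances to the next Saturday; 2012-03-05 is a Monday, so it moves forward to 2012-03-10.
21 days remain in March 2012 after the 10th (31 − 10).
Full months from April 2012 through January 2013 contribute their day counts.
Then 6 days into February 2013.
Total: 21 + 30 + 31 + 30 + 31 + 31 + 30 + 31 + 30 + 31 + 31 + 6 = 333.
The subtraction is earlier − later, so the result is −333 → -333.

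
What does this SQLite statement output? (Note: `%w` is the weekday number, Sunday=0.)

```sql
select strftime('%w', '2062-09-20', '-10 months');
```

0

First apply '-10 months': 2062-09-20 → 2061-11-20.
2061-11-20 is a Sunday; with Sunday=0 that is 0.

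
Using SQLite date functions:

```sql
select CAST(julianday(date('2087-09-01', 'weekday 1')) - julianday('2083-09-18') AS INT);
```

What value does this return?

1444

`weekday 1` advances to the next Monday; 2087-09-01 is already a Monday, so it stays at 2087-09-01.
12 days remain in September 2083 after the 18th (30 − 18).
Full months from October 2083 through August 2087 contribute their day counts.
Then 1 day into September 2087.
Total: 12 + 31 + 30 + 31 + 31 + 29 + 31 + 30 + 31 + 30 + 31 + 31 + 30 + 31 + 30 + 31 + 31 + 28 + 31 + 30 + 31 + 30 + 31 + 31 + 30 + 31 + 30 + 31 + 31 + 28 + 31 + 30 + 31 + 30 + 31 + 31 + 30 + 31 + 30 + 31 + 31 + 28 + 31 + 30 + 31 + 30 + 31 + 31 + 1 = 1444.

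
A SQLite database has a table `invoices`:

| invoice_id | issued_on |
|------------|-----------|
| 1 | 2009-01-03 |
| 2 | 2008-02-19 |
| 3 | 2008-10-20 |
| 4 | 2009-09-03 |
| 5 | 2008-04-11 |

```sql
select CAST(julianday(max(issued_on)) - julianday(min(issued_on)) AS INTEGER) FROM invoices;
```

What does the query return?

562

MIN = 2008-02-19, MAX = 2009-09-03.
10 days remain in February 2008 after the 19th (29 − 19).
Full months from March 2008 through August 2009 contribute their day counts.
Then 3 days into September 2009.
Total: 10 + 31 + 30 + 31 + 30 + 31 + 31 + 30 + 31 + 30 + 31 + 31 + 28 + 31 + 30 + 31 + 30 + 31 + 31 + 3 = 562.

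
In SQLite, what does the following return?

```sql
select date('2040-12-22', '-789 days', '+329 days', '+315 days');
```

2040-07-30

Applying '-789 days' to 2040-12-22: counting 789 days back gives 2038-10-25.
Applying '+329 days' to 2038-10-25: counting 329 days forward gives 2039-09-19.
Applying '+315 days' to 2039-09-19: counting 315 days forward gives 2040-07-30.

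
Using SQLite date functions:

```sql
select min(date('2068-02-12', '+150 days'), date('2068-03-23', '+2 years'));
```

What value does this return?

date('2068-02-12', '+150 days') → 2068-07-11.
date('2068-03-23', '+2 years') → 2070-03-23.
Earlier of the two is 2068-07-11.

2068-07-11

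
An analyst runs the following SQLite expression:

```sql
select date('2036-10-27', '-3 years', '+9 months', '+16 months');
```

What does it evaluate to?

Adding -3 years to 2036-10-27 gives 2033-10-27.
Adding +9 months to 2033-10-27 gives 2034-07-27.
Adding +16 months to 2034-07-27 gives 2035-11-27.

2035-11-27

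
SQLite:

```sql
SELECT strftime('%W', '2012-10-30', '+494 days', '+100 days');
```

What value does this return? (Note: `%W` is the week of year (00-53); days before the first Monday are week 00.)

First apply '+494 days', '+100 days': 2012-10-30 → 2014-06-16.
2014-06-16 is a Monday. SQLite's %W counts Mondays since the year started; the result is 24.

24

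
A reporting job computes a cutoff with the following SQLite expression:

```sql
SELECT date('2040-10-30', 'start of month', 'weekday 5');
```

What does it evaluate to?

`start of month` rewinds 2040-10-30 to 2040-10-01.
`weekday 5` advances to the next Friday; 2040-10-01 is a Monday, so it moves forward to 2040-10-05.

2040-10-05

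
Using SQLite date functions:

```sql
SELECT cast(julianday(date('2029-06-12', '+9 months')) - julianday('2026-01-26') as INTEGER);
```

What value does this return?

Adding +9 months to 2029-06-12 gives 2030-03-12.
5 days remain in January 2026 after the 26th (31 − 26).
Full months from February 2026 through February 2030 contribute their day counts.
Then 12 days into March 2030.
Total: 5 + 28 + 31 + 30 + 31 + 30 + 31 + 31 + 30 + 31 + 30 + 31 + 31 + 28 + 31 + 30 + 31 + 30 + 31 + 31 + 30 + 31 + 30 + 31 + 31 + 29 + 31 + 30 + 31 + 30 + 31 + 31 + 30 + 31 + 30 + 31 + 31 + 28 + 31 + 30 + 31 + 30 + 31 + 31 + 30 + 31 + 30 + 31 + 31 + 28 + 12 = 1506.

1506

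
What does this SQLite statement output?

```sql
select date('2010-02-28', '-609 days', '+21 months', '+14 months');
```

Applying '-609 days' to 2010-02-28: counting 609 days back gives 2008-06-29.
Adding +21 months to 2008-06-29 gives 2010-03-29.
Adding +14 months to 2010-03-29 gives 2011-05-29.

2011-05-29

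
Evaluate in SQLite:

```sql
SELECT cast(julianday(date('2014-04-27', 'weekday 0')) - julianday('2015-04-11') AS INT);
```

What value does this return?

`weekday 0` advances to the next Sunday; 2014-04-27 is already a Sunday, so it stays at 2014-04-27.
3 days remain in April 2014 after the 27th (30 − 27).
Full months from May 2014 through March 2015 contribute their day counts.
Then 11 days into April 2015.
Total: 3 + 31 + 30 + 31 + 31 + 30 + 31 + 30 + 31 + 31 + 28 + 31 + 11 = 349.
The subtraction is earlier − later, so the result is −349 → -349.

-349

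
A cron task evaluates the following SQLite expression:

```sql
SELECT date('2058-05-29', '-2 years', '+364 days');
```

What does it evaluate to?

2057-05-28

Adding -2 years to 2058-05-29 gives 2056-05-29.
Applying '+364 days' to 2056-05-29: counting 364 days forward gives 2057-05-28.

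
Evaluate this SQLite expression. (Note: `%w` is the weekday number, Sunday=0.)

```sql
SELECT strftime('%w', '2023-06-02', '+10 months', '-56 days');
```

First apply '+10 months', '-56 days': 2023-06-02 → 2024-02-06.
2024-02-06 is a Tuesday; with Sunday=0 that is 2.

2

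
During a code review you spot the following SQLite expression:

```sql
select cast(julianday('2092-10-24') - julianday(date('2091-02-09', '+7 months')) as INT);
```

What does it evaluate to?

Adding +7 months to 2091-02-09 gives 2091-09-09.
21 days remain in September 2091 after the 9th (30 − 9).
Full months from October 2091 through September 2092 contribute their day counts.
Then 24 days into October 2092.
Total: 21 + 31 + 30 + 31 + 31 + 29 + 31 + 30 + 31 + 30 + 31 + 31 + 30 + 24 = 411.

411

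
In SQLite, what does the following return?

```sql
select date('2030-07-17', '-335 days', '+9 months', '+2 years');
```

2032-05-16

Applying '-335 days' to 2030-07-17: counting 335 days back gives 2029-08-16.
Adding +9 months to 2029-08-16 gives 2030-05-16.
Adding +2 years to 2030-05-16 gives 2032-05-16.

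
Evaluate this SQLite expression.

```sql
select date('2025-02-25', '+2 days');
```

Advancing 2 more days within February lands on 2025-02-27.

2025-02-27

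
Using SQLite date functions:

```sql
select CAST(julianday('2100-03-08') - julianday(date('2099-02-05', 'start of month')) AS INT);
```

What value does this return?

400

`start of month` rewinds 2099-02-05 to 2099-02-01.
27 days remain in February 2099 after the 1st (28 − 1).
Full months from March 2099 through February 2100 contribute their day counts.
Then 8 days into March 2100.
Total: 27 + 31 + 30 + 31 + 30 + 31 + 31 + 30 + 31 + 30 + 31 + 31 + 28 + 8 = 400.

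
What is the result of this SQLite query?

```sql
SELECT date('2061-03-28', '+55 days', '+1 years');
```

Applying '+55 days' to 2061-03-28: counting 55 days forward gives 2061-05-22.
Adding +1 year to 2061-05-22 gives 2062-05-22.

2062-05-22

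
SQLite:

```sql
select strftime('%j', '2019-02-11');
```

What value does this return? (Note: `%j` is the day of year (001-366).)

042

Day-of-year for 2019-02-11: days since 2019-01-01 inclusive = 42, zero-padded to 042.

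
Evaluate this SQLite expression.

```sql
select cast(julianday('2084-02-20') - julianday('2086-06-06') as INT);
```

-837

9 days remain in February 2084 after the 20th (29 − 20).
Full months from March 2084 through May 2086 contribute their day counts.
Then 6 days into June 2086.
Total: 9 + 31 + 30 + 31 + 30 + 31 + 31 + 30 + 31 + 30 + 31 + 31 + 28 + 31 + 30 + 31 + 30 + 31 + 31 + 30 + 31 + 30 + 31 + 31 + 28 + 31 + 30 + 31 + 6 = 837.
The subtraction is earlier − later, so the result is −837 → -837.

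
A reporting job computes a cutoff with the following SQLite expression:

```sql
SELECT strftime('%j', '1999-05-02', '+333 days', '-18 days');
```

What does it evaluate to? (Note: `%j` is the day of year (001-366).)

First apply '+333 days', '-18 days': 1999-05-02 → 2000-03-12.
Day-of-year for 2000-03-12: days since 2000-01-01 inclusive = 72, zero-padded to 072.

072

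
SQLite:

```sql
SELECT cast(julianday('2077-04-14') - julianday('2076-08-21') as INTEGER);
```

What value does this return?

236

10 days remain in August 2076 after the 21st (31 − 21).
Full months from September 2076 through March 2077 contribute their day counts.
Then 14 days into April 2077.
Total: 10 + 30 + 31 + 30 + 31 + 31 + 28 + 31 + 14 = 236.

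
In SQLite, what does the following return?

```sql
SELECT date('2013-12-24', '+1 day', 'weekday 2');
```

Advancing 1 more day within December lands on 2013-12-25.
`weekday 2` advances to the next Tuesday; 2013-12-25 is a Wednesday, so it moves forward to 2013-12-31.

2013-12-31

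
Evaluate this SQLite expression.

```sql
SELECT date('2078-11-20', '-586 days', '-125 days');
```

2076-12-09

Applying '-586 days' to 2078-11-20: counting 586 days back gives 2077-04-13.
Applying '-125 days' to 2077-04-13: counting 125 days back gives 2076-12-09.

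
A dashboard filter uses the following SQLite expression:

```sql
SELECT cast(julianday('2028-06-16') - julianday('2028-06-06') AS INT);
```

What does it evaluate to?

10

Both dates are in June 2028: 16 − 6 = 10.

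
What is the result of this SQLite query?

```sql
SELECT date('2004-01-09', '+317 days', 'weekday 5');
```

2004-11-26

Applying '+317 days' to 2004-01-09: counting 317 days forward gives 2004-11-21.
`weekday 5` advances to the next Friday; 2004-11-21 is a Sunday, so it moves forward to 2004-11-26.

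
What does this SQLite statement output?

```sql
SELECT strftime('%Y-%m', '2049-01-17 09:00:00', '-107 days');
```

First apply '-107 days': 2049-01-17 09:00:00 → 2048-10-02 09:00:00.
`%Y-%m` extracts the year-month: 2048-10.

2048-10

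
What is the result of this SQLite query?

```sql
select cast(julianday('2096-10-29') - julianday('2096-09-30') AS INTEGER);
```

0 days remain in September 2096 after the 30th (30 − 30).
Then 29 days into October 2096.
Total: 0 + 29 = 29.

29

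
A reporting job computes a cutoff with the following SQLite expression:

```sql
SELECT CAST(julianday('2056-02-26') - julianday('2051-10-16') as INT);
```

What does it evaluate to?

15 days remain in October 2051 after the 16th (31 − 16).
Full months from November 2051 through January 2056 contribute their day counts.
Then 26 days into February 2056.
Total: 15 + 30 + 31 + 31 + 29 + 31 + 30 + 31 + 30 + 31 + 31 + 30 + 31 + 30 + 31 + 31 + 28 + 31 + 30 + 31 + 30 + 31 + 31 + 30 + 31 + 30 + 31 + 31 + 28 + 31 + 30 + 31 + 30 + 31 + 31 + 30 + 31 + 30 + 31 + 31 + 28 + 31 + 30 + 31 + 30 + 31 + 31 + 30 + 31 + 30 + 31 + 31 + 26 = 1594.

1594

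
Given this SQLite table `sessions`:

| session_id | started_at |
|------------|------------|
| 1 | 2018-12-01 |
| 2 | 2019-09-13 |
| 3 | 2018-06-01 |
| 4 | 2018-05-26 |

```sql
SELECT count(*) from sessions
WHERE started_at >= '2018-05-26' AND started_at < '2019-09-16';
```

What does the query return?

4

Rows in [2018-05-26, 2019-09-16): 2018-12-01, 2019-09-13, 2018-06-01, 2018-05-26 → 4 rows.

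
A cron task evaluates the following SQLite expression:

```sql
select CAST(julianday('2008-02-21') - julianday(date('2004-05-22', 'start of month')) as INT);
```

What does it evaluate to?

`start of month` rewinds 2004-05-22 to 2004-05-01.
30 days remain in May 2004 after the 1st (31 − 1).
Full months from June 2004 through January 2008 contribute their day counts.
Then 21 days into February 2008.
Total: 30 + 30 + 31 + 31 + 30 + 31 + 30 + 31 + 31 + 28 + 31 + 30 + 31 + 30 + 31 + 31 + 30 + 31 + 30 + 31 + 31 + 28 + 31 + 30 + 31 + 30 + 31 + 31 + 30 + 31 + 30 + 31 + 31 + 28 + 31 + 30 + 31 + 30 + 31 + 31 + 30 + 31 + 30 + 31 + 31 + 21 = 1391.

1391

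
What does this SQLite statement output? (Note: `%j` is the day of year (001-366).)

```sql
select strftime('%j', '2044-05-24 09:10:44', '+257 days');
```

036

First apply '+257 days': 2044-05-24 09:10:44 → 2045-02-05 09:10:44.
Day-of-year for 2045-02-05: days since 2045-01-01 inclusive = 36, zero-padded to 036.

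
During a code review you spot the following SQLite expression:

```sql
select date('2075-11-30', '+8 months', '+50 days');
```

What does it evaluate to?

2076-09-18

Adding +8 months to 2075-11-30 gives 2076-07-30.
Applying '+50 days' to 2076-07-30: counting 50 days forward gives 2076-09-18.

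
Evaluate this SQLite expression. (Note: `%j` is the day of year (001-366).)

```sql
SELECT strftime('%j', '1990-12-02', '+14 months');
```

First apply '+14 months': 1990-12-02 → 1992-02-02.
Day-of-year for 1992-02-02: days since 1992-01-01 inclusive = 33, zero-padded to 033.

033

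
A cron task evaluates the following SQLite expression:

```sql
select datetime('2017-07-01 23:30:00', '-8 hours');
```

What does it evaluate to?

-8 hours from 2017-07-01 23:30:00 is 2017-07-01 15:30:00.

2017-07-01 15:30:00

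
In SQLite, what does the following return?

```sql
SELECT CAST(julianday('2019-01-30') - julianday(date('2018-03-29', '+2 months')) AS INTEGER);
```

Adding +2 months to 2018-03-29 gives 2018-05-29.
2 days remain in May 2018 after the 29th (31 − 29).
Full months from June 2018 through December 2018 contribute their day counts.
Then 30 days into January 2019.
Total: 2 + 30 + 31 + 31 + 30 + 31 + 30 + 31 + 30 = 246.

246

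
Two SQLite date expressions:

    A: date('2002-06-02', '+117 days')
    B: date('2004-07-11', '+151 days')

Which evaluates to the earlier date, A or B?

A = 2002-09-27.
B = 2004-12-09.
A is earlier.

A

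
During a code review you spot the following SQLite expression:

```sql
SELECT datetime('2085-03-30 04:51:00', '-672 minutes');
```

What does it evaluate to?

672 minutes = 11h 12m; -672 minutes from 2085-03-30 04:51:00 is 2085-03-29 17:39:00 (crosses midnight).

2085-03-29 17:39:00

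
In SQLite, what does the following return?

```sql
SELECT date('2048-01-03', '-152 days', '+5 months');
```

Applying '-152 days' to 2048-01-03: counting 152 days back gives 2047-08-04.
Adding +5 months to 2047-08-04 gives 2048-01-04.

2048-01-04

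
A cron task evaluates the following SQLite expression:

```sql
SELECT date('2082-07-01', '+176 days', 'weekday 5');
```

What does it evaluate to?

2082-12-25

Applying '+176 days' to 2082-07-01: counting 176 days forward gives 2082-12-24.
`weekday 5` advances to the next Friday; 2082-12-24 is a Thursday, so it moves forward to 2082-12-25.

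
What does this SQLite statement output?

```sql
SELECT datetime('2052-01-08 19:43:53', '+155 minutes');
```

155 minutes = 2h 35m; +155 minutes from 2052-01-08 19:43:53 is 2052-01-08 22:18:53.

2052-01-08 22:18:53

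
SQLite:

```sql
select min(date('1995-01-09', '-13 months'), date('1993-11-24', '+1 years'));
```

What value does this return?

1993-12-09

date('1995-01-09', '-13 months') → 1993-12-09.
date('1993-11-24', '+1 years') → 1994-11-24.
Earlier of the two is 1993-12-09.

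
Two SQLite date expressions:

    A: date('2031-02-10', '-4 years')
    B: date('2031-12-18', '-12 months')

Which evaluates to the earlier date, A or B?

A = 2027-02-10.
B = 2030-12-18.
A is earlier.

A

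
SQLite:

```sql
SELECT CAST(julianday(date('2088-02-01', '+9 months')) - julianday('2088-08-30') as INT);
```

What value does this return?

Adding +9 months to 2088-02-01 gives 2088-11-01.
1 day remains in August 2088 after the 30th (31 − 30).
September 2088: 30 days.
October 2088: 31 days.
Then 1 day into November 2088.
Total: 1 + 30 + 31 + 1 = 63.

63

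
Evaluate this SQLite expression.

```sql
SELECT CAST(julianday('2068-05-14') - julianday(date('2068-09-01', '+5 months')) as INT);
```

Adding +5 months to 2068-09-01 gives 2069-02-01.
17 days remain in May 2068 after the 14th (31 − 14).
Full months from June 2068 through January 2069 contribute their day counts.
Then 1 day into February 2069.
Total: 17 + 30 + 31 + 31 + 30 + 31 + 30 + 31 + 31 + 1 = 263.
The subtraction is earlier − later, so the result is −263 → -263.

-263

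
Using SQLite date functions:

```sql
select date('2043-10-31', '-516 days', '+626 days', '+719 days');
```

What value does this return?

2046-02-06

Applying '-516 days' to 2043-10-31: counting 516 days back gives 2042-06-02.
Applying '+626 days' to 2042-06-02: counting 626 days forward gives 2044-02-18.
Applying '+719 days' to 2044-02-18: counting 719 days forward gives 2046-02-06.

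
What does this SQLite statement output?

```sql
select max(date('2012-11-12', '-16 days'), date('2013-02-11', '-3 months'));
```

date('2012-11-12', '-16 days') → 2012-10-27.
date('2013-02-11', '-3 months') → 2012-11-11.
Later of the two is 2012-11-11.

2012-11-11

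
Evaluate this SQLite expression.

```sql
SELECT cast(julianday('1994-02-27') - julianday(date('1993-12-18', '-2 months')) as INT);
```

132

Adding -2 months to 1993-12-18 gives 1993-10-18.
13 days remain in October 1993 after the 18th (31 − 18).
November 1993: 30 days.
December 1993: 31 days.
January 1994: 31 days.
Then 27 days into February 1994.
Total: 13 + 30 + 31 + 31 + 27 = 132.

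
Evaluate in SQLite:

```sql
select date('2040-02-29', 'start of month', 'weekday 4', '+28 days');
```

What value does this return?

`start of month` rewinds 2040-02-29 to 2040-02-01.
`weekday 4` advances to the next Thursday; 2040-02-01 is a Wednesday, so it moves forward to 2040-02-02.
February 2040 has 29 days; 27 remain after the 2nd, so 28 days reach 2040-03-01.

2040-03-01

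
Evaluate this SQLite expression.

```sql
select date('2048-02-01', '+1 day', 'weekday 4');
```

2048-02-06

Advancing 1 more day within February lands on 2048-02-02.
`weekday 4` advances to the next Thursday; 2048-02-02 is a Sunday, so it moves forward to 2048-02-06.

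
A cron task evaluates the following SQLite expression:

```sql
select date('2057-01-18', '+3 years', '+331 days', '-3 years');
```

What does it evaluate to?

2057-12-14

Adding +3 years to 2057-01-18 gives 2060-01-18.
Applying '+331 days' to 2060-01-18: counting 331 days forward gives 2060-12-14.
Adding -3 years to 2060-12-14 gives 2057-12-14.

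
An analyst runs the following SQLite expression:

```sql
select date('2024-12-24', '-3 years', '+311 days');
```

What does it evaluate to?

Adding -3 years to 2024-12-24 gives 2021-12-24.
Applying '+311 days' to 2021-12-24: counting 311 days forward gives 2022-10-31.

2022-10-31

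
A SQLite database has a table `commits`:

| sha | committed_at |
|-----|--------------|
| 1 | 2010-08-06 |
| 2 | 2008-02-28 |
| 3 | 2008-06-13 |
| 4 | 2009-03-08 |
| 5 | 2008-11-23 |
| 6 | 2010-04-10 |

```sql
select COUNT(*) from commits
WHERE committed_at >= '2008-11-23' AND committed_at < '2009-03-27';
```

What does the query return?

2

Rows in [2008-11-23, 2009-03-27): 2009-03-08, 2008-11-23 → 2 rows.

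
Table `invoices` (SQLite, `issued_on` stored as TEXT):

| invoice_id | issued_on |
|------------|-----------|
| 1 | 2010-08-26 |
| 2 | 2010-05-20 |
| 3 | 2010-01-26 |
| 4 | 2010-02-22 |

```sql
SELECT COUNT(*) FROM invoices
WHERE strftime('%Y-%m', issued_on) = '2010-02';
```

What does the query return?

Rows with year-month 2010-02: 2010-02-22 → 1.

1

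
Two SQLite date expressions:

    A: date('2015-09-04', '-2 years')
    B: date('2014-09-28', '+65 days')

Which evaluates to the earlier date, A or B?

A = 2013-09-04.
B = 2014-12-02.
A is earlier.

A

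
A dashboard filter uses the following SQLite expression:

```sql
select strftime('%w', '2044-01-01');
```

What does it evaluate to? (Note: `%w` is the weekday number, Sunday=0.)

2044-01-01 is a Friday; with Sunday=0 that is 5.

5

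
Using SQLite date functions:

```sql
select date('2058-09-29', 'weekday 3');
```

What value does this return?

`weekday 3` advances to the next Wednesday; 2058-09-29 is a Sunday, so it moves forward to 2058-10-02.

2058-10-02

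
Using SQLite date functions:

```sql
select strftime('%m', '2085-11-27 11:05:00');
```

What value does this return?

`%m` extracts the 2-digit month (01-12): 11.

11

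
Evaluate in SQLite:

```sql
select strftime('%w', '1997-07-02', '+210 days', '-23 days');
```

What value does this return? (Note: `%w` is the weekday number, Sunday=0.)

1

First apply '+210 days', '-23 days': 1997-07-02 → 1998-01-05.
1998-01-05 is a Monday; with Sunday=0 that is 1.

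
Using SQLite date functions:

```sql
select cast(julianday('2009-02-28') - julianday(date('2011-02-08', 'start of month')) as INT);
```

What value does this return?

-703

`start of month` rewinds 2011-02-08 to 2011-02-01.
0 days remain in February 2009 after the 28th (28 − 28).
Full months from March 2009 through January 2011 contribute their day counts.
Then 1 day into February 2011.
Total: 0 + 31 + 30 + 31 + 30 + 31 + 31 + 30 + 31 + 30 + 31 + 31 + 28 + 31 + 30 + 31 + 30 + 31 + 31 + 30 + 31 + 30 + 31 + 31 + 1 = 703.
The subtraction is earlier − later, so the result is −703 → -703.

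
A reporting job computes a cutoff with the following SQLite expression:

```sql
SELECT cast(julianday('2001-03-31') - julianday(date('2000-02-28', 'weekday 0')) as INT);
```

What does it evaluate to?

391

`weekday 0` advances to the next Sunday; 2000-02-28 is a Monday, so it moves forward to 2000-03-05.
26 days remain in March 2000 after the 5th (31 − 5).
Full months from April 2000 through February 2001 contribute their day counts.
Then 31 days into March 2001.
Total: 26 + 30 + 31 + 30 + 31 + 31 + 30 + 31 + 30 + 31 + 31 + 28 + 31 = 391.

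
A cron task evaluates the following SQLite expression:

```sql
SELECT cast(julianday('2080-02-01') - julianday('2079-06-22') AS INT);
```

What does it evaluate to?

8 days remain in June 2079 after the 22nd (30 − 22).
Full months from July 2079 through January 2080 contribute their day counts.
Then 1 day into February 2080.
Total: 8 + 31 + 31 + 30 + 31 + 30 + 31 + 31 + 1 = 224.

224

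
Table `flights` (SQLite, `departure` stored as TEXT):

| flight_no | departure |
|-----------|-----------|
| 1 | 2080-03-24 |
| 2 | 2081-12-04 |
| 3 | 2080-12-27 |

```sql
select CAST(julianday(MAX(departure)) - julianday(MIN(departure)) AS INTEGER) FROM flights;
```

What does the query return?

620

MIN = 2080-03-24, MAX = 2081-12-04.
7 days remain in March 2080 after the 24th (31 − 24).
Full months from April 2080 through November 2081 contribute their day counts.
Then 4 days into December 2081.
Total: 7 + 30 + 31 + 30 + 31 + 31 + 30 + 31 + 30 + 31 + 31 + 28 + 31 + 30 + 31 + 30 + 31 + 31 + 30 + 31 + 30 + 4 = 620.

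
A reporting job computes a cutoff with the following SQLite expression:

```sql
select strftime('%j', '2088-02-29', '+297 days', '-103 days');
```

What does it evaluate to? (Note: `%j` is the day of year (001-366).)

254

First apply '+297 days', '-103 days': 2088-02-29 → 2088-09-10.
Day-of-year for 2088-09-10: days since 2088-01-01 inclusive = 254, zero-padded to 254.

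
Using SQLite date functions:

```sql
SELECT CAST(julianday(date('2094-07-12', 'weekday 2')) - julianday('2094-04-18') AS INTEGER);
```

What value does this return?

86

`weekday 2` advances to the next Tuesday; 2094-07-12 is a Monday, so it moves forward to 2094-07-13.
12 days remain in April 2094 after the 18th (30 − 18).
May 2094: 31 days.
June 2094: 30 days.
Then 13 days into July 2094.
Total: 12 + 31 + 30 + 13 = 86.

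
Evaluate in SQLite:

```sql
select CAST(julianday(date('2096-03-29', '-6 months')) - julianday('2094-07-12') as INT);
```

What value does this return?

Adding -6 months to 2096-03-29 gives 2095-09-29.
19 days remain in July 2094 after the 12th (31 − 12).
Full months from August 2094 through August 2095 contribute their day counts.
Then 29 days into September 2095.
Total: 19 + 31 + 30 + 31 + 30 + 31 + 31 + 28 + 31 + 30 + 31 + 30 + 31 + 31 + 29 = 444.

444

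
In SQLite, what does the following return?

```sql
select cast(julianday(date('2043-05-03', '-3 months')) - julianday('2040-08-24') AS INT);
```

893

Adding -3 months to 2043-05-03 gives 2043-02-03.
7 days remain in August 2040 after the 24th (31 − 24).
Full months from September 2040 through January 2043 contribute their day counts.
Then 3 days into February 2043.
Total: 7 + 30 + 31 + 30 + 31 + 31 + 28 + 31 + 30 + 31 + 30 + 31 + 31 + 30 + 31 + 30 + 31 + 31 + 28 + 31 + 30 + 31 + 30 + 31 + 31 + 30 + 31 + 30 + 31 + 31 + 3 = 893.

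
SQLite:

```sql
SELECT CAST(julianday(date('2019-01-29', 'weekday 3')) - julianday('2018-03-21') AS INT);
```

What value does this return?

`weekday 3` advances to the next Wednesday; 2019-01-29 is a Tuesday, so it moves forward to 2019-01-30.
10 days remain in March 2018 after the 21st (31 − 21).
Full months from April 2018 through December 2018 contribute their day counts.
Then 30 days into January 2019.
Total: 10 + 30 + 31 + 30 + 31 + 31 + 30 + 31 + 30 + 31 + 30 = 315.

315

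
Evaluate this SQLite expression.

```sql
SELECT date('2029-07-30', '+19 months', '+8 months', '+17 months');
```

Adding +19 months to 2029-07-30 targets 2031-02-30. February 2031 has only 28 days, so SQLite normalizes the 2-day overflow forward to 2031-03-02.
Adding +8 months to 2031-03-02 gives 2031-11-02.
Adding +17 months to 2031-11-02 gives 2033-04-02.

2033-04-02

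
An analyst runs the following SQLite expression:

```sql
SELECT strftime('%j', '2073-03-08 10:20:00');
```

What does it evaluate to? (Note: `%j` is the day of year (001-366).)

Day-of-year for 2073-03-08: days since 2073-01-01 inclusive = 67, zero-padded to 067.

067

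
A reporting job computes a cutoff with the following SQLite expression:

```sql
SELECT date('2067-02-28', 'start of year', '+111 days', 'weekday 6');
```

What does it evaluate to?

2067-04-23

`start of year` rewinds 2067-02-28 to 2067-01-01.
Applying '+111 days' to 2067-01-01: counting 111 days forward gives 2067-04-22.
`weekday 6` advances to the next Saturday; 2067-04-22 is a Friday, so it moves forward to 2067-04-23.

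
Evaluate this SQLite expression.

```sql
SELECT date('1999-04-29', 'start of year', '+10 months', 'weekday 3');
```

`start of year` rewinds 1999-04-29 to 1999-01-01.
Adding +10 months to 1999-01-01 gives 1999-11-01.
`weekday 3` advances to the next Wednesday; 1999-11-01 is a Monday, so it moves forward to 1999-11-03.

1999-11-03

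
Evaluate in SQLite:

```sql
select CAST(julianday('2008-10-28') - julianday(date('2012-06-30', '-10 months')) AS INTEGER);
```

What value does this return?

Adding -10 months to 2012-06-30 gives 2011-08-30.
3 days remain in October 2008 after the 28th (31 − 28).
Full months from November 2008 through July 2011 contribute their day counts.
Then 30 days into August 2011.
Total: 3 + 30 + 31 + 31 + 28 + 31 + 30 + 31 + 30 + 31 + 31 + 30 + 31 + 30 + 31 + 31 + 28 + 31 + 30 + 31 + 30 + 31 + 31 + 30 + 31 + 30 + 31 + 31 + 28 + 31 + 30 + 31 + 30 + 31 + 30 = 1036.
The subtraction is earlier − later, so the result is −1036 → -1036.

-1036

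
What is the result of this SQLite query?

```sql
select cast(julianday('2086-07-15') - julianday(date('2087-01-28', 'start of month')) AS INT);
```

-170

`start of month` rewinds 2087-01-28 to 2087-01-01.
16 days remain in July 2086 after the 15th (31 − 15).
August 2086: 31 days.
September 2086: 30 days.
October 2086: 31 days.
November 2086: 30 days.
December 2086: 31 days.
Then 1 day into January 2087.
Total: 16 + 31 + 30 + 31 + 30 + 31 + 1 = 170.
The subtraction is earlier − later, so the result is −170 → -170.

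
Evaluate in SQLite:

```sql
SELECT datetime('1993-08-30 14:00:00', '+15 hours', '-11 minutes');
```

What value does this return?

+15 hours from 1993-08-30 14:00:00 is 1993-08-31 05:00:00 (crosses midnight).
-11 minutes from 1993-08-31 05:00:00 is 1993-08-31 04:49:00.

1993-08-31 04:49:00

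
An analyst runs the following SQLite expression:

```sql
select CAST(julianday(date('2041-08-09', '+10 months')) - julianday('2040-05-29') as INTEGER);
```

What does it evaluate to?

741

Adding +10 months to 2041-08-09 gives 2042-06-09.
2 days remain in May 2040 after the 29th (31 − 29).
Full months from June 2040 through May 2042 contribute their day counts.
Then 9 days into June 2042.
Total: 2 + 30 + 31 + 31 + 30 + 31 + 30 + 31 + 31 + 28 + 31 + 30 + 31 + 30 + 31 + 31 + 30 + 31 + 30 + 31 + 31 + 28 + 31 + 30 + 31 + 9 = 741.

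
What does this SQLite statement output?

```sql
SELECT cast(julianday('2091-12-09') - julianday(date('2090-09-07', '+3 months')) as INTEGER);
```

367

Adding +3 months to 2090-09-07 gives 2090-12-07.
24 days remain in December 2090 after the 7th (31 − 7).
Full months from January 2091 through November 2091 contribute their day counts.
Then 9 days into December 2091.
Total: 24 + 31 + 28 + 31 + 30 + 31 + 30 + 31 + 31 + 30 + 31 + 30 + 9 = 367.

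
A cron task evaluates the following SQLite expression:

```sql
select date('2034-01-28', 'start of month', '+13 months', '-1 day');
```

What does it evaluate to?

2035-01-31

`start of month` rewinds 2034-01-28 to 2034-01-01.
Adding +13 months to 2034-01-01 gives 2035-02-01.
Going back 1 day from 2035-02-01 reaches 2035-01-31 (last day of January, 31 days).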